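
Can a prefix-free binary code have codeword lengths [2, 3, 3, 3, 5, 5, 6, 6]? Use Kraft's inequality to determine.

Kraft inequality: Σ 2^(-l_i) ≤ 1 for prefix-free code
Calculating: 2^(-2) + 2^(-3) + 2^(-3) + 2^(-3) + 2^(-5) + 2^(-5) + 2^(-6) + 2^(-6)
= 0.25 + 0.125 + 0.125 + 0.125 + 0.03125 + 0.03125 + 0.015625 + 0.015625
= 0.7188
Since 0.7188 ≤ 1, prefix-free code exists


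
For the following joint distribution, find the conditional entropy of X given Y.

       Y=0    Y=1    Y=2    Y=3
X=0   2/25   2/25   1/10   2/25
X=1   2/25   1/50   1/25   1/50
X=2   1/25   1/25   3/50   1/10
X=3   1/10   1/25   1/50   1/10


H(X|Y) = Σ_y p(y) H(X|Y=y)
  p(Y=0) = 3/10, H(X|Y=0) = 1.9329
  p(Y=1) = 9/50, H(X|Y=1) = 1.8366
  p(Y=2) = 11/50, H(X|Y=2) = 1.7899
  p(Y=3) = 3/10, H(X|Y=3) = 1.8256
H(X|Y) = 0.3000×1.9329 + 0.1800×1.8366 + 0.2200×1.7899 + 0.3000×1.8256 = 1.8519 bits


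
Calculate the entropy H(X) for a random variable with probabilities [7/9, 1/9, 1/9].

H(X) = -Σ p(x) log₂ p(x)
  -7/9 × log₂(7/9) = 0.2820
  -1/9 × log₂(1/9) = 0.3522
  -1/9 × log₂(1/9) = 0.3522
H(X) = 0.9864 bits


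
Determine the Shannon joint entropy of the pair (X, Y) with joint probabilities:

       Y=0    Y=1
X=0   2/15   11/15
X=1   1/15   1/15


H(X,Y) = -Σ p(x,y) log₂ p(x,y)
  p(0,0)=2/15: -0.1333 × log₂(0.1333) = 0.3876
  p(0,1)=11/15: -0.7333 × log₂(0.7333) = 0.3281
  p(1,0)=1/15: -0.0667 × log₂(0.0667) = 0.2605
  p(1,1)=1/15: -0.0667 × log₂(0.0667) = 0.2605
H(X,Y) = 1.2366 bits


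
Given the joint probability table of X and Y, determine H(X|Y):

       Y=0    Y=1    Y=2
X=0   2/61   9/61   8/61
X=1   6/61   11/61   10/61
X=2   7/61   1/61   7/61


H(X|Y) = Σ_y p(y) H(X|Y=y)
  p(Y=0) = 15/61, H(X|Y=0) = 1.4295
  p(Y=1) = 21/61, H(X|Y=1) = 1.2217
  p(Y=2) = 25/61, H(X|Y=2) = 1.5690
H(X|Y) = 0.2459×1.4295 + 0.3443×1.2217 + 0.4098×1.5690 = 1.4151 bits


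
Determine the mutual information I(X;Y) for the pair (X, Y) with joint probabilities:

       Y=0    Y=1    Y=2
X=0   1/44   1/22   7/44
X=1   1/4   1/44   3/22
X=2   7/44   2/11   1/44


H(X) = 1.5440, H(Y) = 1.5488, H(X,Y) = 2.7579
I(X;Y) = H(X) + H(Y) - H(X,Y) = 0.3349 bits


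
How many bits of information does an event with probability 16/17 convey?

Information content I(x) = -log₂(p(x))
I = -log₂(16/17) = -log₂(0.9412)
I = 0.0875 bits


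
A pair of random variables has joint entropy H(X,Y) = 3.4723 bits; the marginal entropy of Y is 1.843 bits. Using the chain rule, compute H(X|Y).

Chain rule: H(X,Y) = H(X|Y) + H(Y)
H(X|Y) = H(X,Y) - H(Y) = 3.4723 - 1.843 = 1.6293 bits


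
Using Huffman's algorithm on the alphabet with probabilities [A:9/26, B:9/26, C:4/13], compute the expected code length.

Huffman tree construction:
Combine smallest probabilities repeatedly
Resulting codes:
  A: 11 (length 2)
  B: 0 (length 1)
  C: 10 (length 2)
Average length = Σ p(s) × length(s) = 1.6538 bits


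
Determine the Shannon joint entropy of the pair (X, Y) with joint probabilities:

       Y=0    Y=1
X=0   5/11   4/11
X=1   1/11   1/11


H(X,Y) = -Σ p(x,y) log₂ p(x,y)
  p(0,0)=5/11: -0.4545 × log₂(0.4545) = 0.5170
  p(0,1)=4/11: -0.3636 × log₂(0.3636) = 0.5307
  p(1,0)=1/11: -0.0909 × log₂(0.0909) = 0.3145
  p(1,1)=1/11: -0.0909 × log₂(0.0909) = 0.3145
H(X,Y) = 1.6767 bits


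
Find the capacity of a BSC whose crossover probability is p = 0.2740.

For BSC with error probability p:
C = 1 - H(p) where H(p) is binary entropy
H(0.2740) = -0.2740 × log₂(0.2740) - 0.7260 × log₂(0.7260)
H(p) = 0.8471
C = 1 - 0.8471 = 0.1529 bits/use


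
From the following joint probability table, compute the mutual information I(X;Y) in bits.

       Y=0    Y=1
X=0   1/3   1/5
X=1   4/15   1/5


H(X) = 0.9968, H(Y) = 0.9710, H(X,Y) = 1.9656
I(X;Y) = H(X) + H(Y) - H(X,Y) = 0.0021 bits


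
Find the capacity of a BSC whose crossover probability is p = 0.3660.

For BSC with error probability p:
C = 1 - H(p) where H(p) is binary entropy
H(0.3660) = -0.3660 × log₂(0.3660) - 0.6340 × log₂(0.6340)
H(p) = 0.9476
C = 1 - 0.9476 = 0.0524 bits/use


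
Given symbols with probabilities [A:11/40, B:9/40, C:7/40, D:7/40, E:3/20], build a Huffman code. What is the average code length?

Huffman tree construction:
Combine smallest probabilities repeatedly
Resulting codes:
  A: 10 (length 2)
  B: 01 (length 2)
  C: 111 (length 3)
  D: 00 (length 2)
  E: 110 (length 3)
Average length = Σ p(s) × length(s) = 2.3250 bits


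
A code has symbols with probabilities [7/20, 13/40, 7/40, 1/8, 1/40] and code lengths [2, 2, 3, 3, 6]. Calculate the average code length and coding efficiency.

Average length L = Σ p_i × l_i = 2.4000 bits
Entropy H = 2.0052 bits
Efficiency η = H/L × 100% = 83.55%


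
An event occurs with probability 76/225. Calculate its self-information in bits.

Information content I(x) = -log₂(p(x))
I = -log₂(76/225) = -log₂(0.3378)
I = 1.5659 bits


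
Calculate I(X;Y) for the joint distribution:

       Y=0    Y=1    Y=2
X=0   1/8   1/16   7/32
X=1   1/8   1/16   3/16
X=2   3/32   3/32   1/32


H(X) = 1.5382, H(Y) = 1.5310, H(X,Y) = 2.9790
I(X;Y) = H(X) + H(Y) - H(X,Y) = 0.0902 bits


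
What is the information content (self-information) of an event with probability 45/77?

Information content I(x) = -log₂(p(x))
I = -log₂(45/77) = -log₂(0.5844)
I = 0.7749 bits


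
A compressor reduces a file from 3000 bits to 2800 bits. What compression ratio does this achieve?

Compression ratio = Original / Compressed
= 3000 / 2800 = 1.07:1


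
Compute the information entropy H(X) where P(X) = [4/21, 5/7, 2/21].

H(X) = -Σ p(x) log₂ p(x)
  -4/21 × log₂(4/21) = 0.4557
  -5/7 × log₂(5/7) = 0.3467
  -2/21 × log₂(2/21) = 0.3231
H(X) = 1.1255 bits


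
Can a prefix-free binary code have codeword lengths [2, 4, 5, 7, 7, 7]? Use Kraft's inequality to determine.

Kraft inequality: Σ 2^(-l_i) ≤ 1 for prefix-free code
Calculating: 2^(-2) + 2^(-4) + 2^(-5) + 2^(-7) + 2^(-7) + 2^(-7)
= 0.25 + 0.0625 + 0.03125 + 0.0078125 + 0.0078125 + 0.0078125
= 0.3672
Since 0.3672 ≤ 1, prefix-free code exists


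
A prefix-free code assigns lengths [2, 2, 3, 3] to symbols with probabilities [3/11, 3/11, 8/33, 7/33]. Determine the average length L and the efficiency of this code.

Average length L = Σ p_i × l_i = 2.4545 bits
Entropy H = 1.9926 bits
Efficiency η = H/L × 100% = 81.18%


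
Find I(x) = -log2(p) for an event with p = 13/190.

Information content I(x) = -log₂(p(x))
I = -log₂(13/190) = -log₂(0.0684)
I = 3.8694 bits


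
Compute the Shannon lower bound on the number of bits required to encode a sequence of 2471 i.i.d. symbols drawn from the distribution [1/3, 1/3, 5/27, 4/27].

Entropy H = 1.9153 bits/symbol
Minimum bits = H × n = 1.9153 × 2471
= 4732.76 bits


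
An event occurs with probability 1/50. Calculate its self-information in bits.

Information content I(x) = -log₂(p(x))
I = -log₂(1/50) = -log₂(0.0200)
I = 5.6439 bits


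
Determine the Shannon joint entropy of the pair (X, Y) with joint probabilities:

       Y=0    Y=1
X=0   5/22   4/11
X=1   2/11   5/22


H(X,Y) = -Σ p(x,y) log₂ p(x,y)
  p(0,0)=5/22: -0.2273 × log₂(0.2273) = 0.4858
  p(0,1)=4/11: -0.3636 × log₂(0.3636) = 0.5307
  p(1,0)=2/11: -0.1818 × log₂(0.1818) = 0.4472
  p(1,1)=5/22: -0.2273 × log₂(0.2273) = 0.4858
H(X,Y) = 1.9495 bits


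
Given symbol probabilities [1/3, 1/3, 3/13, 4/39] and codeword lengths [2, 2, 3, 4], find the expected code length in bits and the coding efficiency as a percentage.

Average length L = Σ p_i × l_i = 2.4359 bits
Entropy H = 1.8818 bits
Efficiency η = H/L × 100% = 77.25%


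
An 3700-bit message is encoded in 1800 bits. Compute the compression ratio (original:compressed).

Compression ratio = Original / Compressed
= 3700 / 1800 = 2.06:1


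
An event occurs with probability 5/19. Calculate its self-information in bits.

Information content I(x) = -log₂(p(x))
I = -log₂(5/19) = -log₂(0.2632)
I = 1.9260 bits


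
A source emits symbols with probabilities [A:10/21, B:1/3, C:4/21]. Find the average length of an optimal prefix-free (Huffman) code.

Huffman tree construction:
Combine smallest probabilities repeatedly
Resulting codes:
  A: 0 (length 1)
  B: 11 (length 2)
  C: 10 (length 2)
Average length = Σ p(s) × length(s) = 1.5238 bits


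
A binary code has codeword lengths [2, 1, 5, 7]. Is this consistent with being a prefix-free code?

Kraft inequality: Σ 2^(-l_i) ≤ 1 for prefix-free code
Calculating: 2^(-2) + 2^(-1) + 2^(-5) + 2^(-7)
= 0.25 + 0.5 + 0.03125 + 0.0078125
= 0.7891
Since 0.7891 ≤ 1, prefix-free code exists


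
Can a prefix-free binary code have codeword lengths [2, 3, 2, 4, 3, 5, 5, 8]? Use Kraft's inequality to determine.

Kraft inequality: Σ 2^(-l_i) ≤ 1 for prefix-free code
Calculating: 2^(-2) + 2^(-3) + 2^(-2) + 2^(-4) + 2^(-3) + 2^(-5) + 2^(-5) + 2^(-8)
= 0.25 + 0.125 + 0.25 + 0.0625 + 0.125 + 0.03125 + 0.03125 + 0.00390625
= 0.8789
Since 0.8789 ≤ 1, prefix-free code exists


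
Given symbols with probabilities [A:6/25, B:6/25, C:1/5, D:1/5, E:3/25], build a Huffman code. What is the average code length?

Huffman tree construction:
Combine smallest probabilities repeatedly
Resulting codes:
  A: 01 (length 2)
  B: 10 (length 2)
  C: 111 (length 3)
  D: 00 (length 2)
  E: 110 (length 3)
Average length = Σ p(s) × length(s) = 2.3200 bits


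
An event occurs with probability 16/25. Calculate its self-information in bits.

Information content I(x) = -log₂(p(x))
I = -log₂(16/25) = -log₂(0.6400)
I = 0.6439 bits


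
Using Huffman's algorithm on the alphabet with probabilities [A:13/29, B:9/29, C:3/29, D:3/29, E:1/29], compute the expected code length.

Huffman tree construction:
Combine smallest probabilities repeatedly
Resulting codes:
  A: 0 (length 1)
  B: 11 (length 2)
  C: 1011 (length 4)
  D: 100 (length 3)
  E: 1010 (length 4)
Average length = Σ p(s) × length(s) = 1.9310 bits


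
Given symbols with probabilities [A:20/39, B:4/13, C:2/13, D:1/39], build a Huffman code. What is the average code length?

Huffman tree construction:
Combine smallest probabilities repeatedly
Resulting codes:
  A: 1 (length 1)
  B: 01 (length 2)
  C: 001 (length 3)
  D: 000 (length 3)
Average length = Σ p(s) × length(s) = 1.6667 bits


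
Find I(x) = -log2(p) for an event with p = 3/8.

Information content I(x) = -log₂(p(x))
I = -log₂(3/8) = -log₂(0.3750)
I = 1.4150 bits


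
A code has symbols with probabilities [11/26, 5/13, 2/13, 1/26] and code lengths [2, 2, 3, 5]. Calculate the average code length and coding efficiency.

Average length L = Σ p_i × l_i = 2.2692 bits
Entropy H = 1.6515 bits
Efficiency η = H/L × 100% = 72.78%


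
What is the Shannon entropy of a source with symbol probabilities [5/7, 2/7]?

H(X) = -Σ p(x) log₂ p(x)
  -5/7 × log₂(5/7) = 0.3467
  -2/7 × log₂(2/7) = 0.5164
H(X) = 0.8631 bits


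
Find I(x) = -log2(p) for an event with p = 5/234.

Information content I(x) = -log₂(p(x))
I = -log₂(5/234) = -log₂(0.0214)
I = 5.5484 bits


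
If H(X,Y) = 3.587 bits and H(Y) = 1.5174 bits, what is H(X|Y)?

Chain rule: H(X,Y) = H(X|Y) + H(Y)
H(X|Y) = H(X,Y) - H(Y) = 3.587 - 1.5174 = 2.0696 bits


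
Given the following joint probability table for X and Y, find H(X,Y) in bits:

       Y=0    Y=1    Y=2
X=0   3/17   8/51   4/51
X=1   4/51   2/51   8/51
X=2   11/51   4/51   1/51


H(X,Y) = -Σ p(x,y) log₂ p(x,y)
  p(0,0)=3/17: -0.1765 × log₂(0.1765) = 0.4416
  p(0,1)=8/51: -0.1569 × log₂(0.1569) = 0.4192
  p(0,2)=4/51: -0.0784 × log₂(0.0784) = 0.2880
  p(1,0)=4/51: -0.0784 × log₂(0.0784) = 0.2880
  p(1,1)=2/51: -0.0392 × log₂(0.0392) = 0.1832
  p(1,2)=8/51: -0.1569 × log₂(0.1569) = 0.4192
  p(2,0)=11/51: -0.2157 × log₂(0.2157) = 0.4773
  p(2,1)=4/51: -0.0784 × log₂(0.0784) = 0.2880
  p(2,2)=1/51: -0.0196 × log₂(0.0196) = 0.1112
H(X,Y) = 2.9159 bits


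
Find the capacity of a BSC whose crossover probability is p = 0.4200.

For BSC with error probability p:
C = 1 - H(p) where H(p) is binary entropy
H(0.4200) = -0.4200 × log₂(0.4200) - 0.5800 × log₂(0.5800)
H(p) = 0.9815
C = 1 - 0.9815 = 0.0185 bits/use


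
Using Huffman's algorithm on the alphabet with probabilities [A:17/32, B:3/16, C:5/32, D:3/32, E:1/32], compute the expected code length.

Huffman tree construction:
Combine smallest probabilities repeatedly
Resulting codes:
  A: 1 (length 1)
  B: 00 (length 2)
  C: 011 (length 3)
  D: 0101 (length 4)
  E: 0100 (length 4)
Average length = Σ p(s) × length(s) = 1.8750 bits


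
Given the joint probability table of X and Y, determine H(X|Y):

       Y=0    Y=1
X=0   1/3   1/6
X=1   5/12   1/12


H(X|Y) = Σ_y p(y) H(X|Y=y)
  p(Y=0) = 3/4, H(X|Y=0) = 0.9911
  p(Y=1) = 1/4, H(X|Y=1) = 0.9183
H(X|Y) = 0.7500×0.9911 + 0.2500×0.9183 = 0.9729 bits


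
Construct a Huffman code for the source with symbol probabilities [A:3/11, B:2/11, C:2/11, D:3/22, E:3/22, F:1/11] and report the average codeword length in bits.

Huffman tree construction:
Combine smallest probabilities repeatedly
Resulting codes:
  A: 10 (length 2)
  B: 111 (length 3)
  C: 00 (length 2)
  D: 011 (length 3)
  E: 110 (length 3)
  F: 010 (length 3)
Average length = Σ p(s) × length(s) = 2.5455 bits


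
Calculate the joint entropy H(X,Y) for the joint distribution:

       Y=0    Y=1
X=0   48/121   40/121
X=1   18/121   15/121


H(X,Y) = -Σ p(x,y) log₂ p(x,y)
  p(0,0)=48/121: -0.3967 × log₂(0.3967) = 0.5292
  p(0,1)=40/121: -0.3306 × log₂(0.3306) = 0.5279
  p(1,0)=18/121: -0.1488 × log₂(0.1488) = 0.4089
  p(1,1)=15/121: -0.1240 × log₂(0.1240) = 0.3734
H(X,Y) = 1.8394 bits


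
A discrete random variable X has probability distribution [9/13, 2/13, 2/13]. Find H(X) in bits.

H(X) = -Σ p(x) log₂ p(x)
  -9/13 × log₂(9/13) = 0.3673
  -2/13 × log₂(2/13) = 0.4155
  -2/13 × log₂(2/13) = 0.4155
H(X) = 1.1982 bits


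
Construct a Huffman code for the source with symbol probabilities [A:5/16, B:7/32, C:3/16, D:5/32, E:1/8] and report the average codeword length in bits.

Huffman tree construction:
Combine smallest probabilities repeatedly
Resulting codes:
  A: 11 (length 2)
  B: 01 (length 2)
  C: 00 (length 2)
  D: 101 (length 3)
  E: 100 (length 3)
Average length = Σ p(s) × length(s) = 2.2812 bits


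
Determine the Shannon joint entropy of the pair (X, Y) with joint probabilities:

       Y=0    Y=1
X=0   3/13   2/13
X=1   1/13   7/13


H(X,Y) = -Σ p(x,y) log₂ p(x,y)
  p(0,0)=3/13: -0.2308 × log₂(0.2308) = 0.4882
  p(0,1)=2/13: -0.1538 × log₂(0.1538) = 0.4155
  p(1,0)=1/13: -0.0769 × log₂(0.0769) = 0.2846
  p(1,1)=7/13: -0.5385 × log₂(0.5385) = 0.4809
H(X,Y) = 1.6692 bits


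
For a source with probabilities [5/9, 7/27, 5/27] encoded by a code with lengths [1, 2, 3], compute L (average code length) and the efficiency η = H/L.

Average length L = Σ p_i × l_i = 1.6296 bits
Entropy H = 1.4266 bits
Efficiency η = H/L × 100% = 87.54%


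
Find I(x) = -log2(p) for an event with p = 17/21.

Information content I(x) = -log₂(p(x))
I = -log₂(17/21) = -log₂(0.8095)
I = 0.3049 bits


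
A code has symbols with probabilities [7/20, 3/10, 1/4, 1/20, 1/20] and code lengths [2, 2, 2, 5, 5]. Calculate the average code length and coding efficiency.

Average length L = Σ p_i × l_i = 2.3000 bits
Entropy H = 1.9834 bits
Efficiency η = H/L × 100% = 86.23%


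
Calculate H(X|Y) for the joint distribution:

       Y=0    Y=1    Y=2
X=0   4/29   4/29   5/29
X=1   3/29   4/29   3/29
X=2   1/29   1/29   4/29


H(X|Y) = Σ_y p(y) H(X|Y=y)
  p(Y=0) = 8/29, H(X|Y=0) = 1.4056
  p(Y=1) = 9/29, H(X|Y=1) = 1.3921
  p(Y=2) = 12/29, H(X|Y=2) = 1.5546
H(X|Y) = 0.2759×1.4056 + 0.3103×1.3921 + 0.4138×1.5546 = 1.4631 bits


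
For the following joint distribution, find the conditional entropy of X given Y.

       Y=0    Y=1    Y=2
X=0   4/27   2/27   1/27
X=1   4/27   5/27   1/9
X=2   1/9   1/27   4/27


H(X|Y) = Σ_y p(y) H(X|Y=y)
  p(Y=0) = 11/27, H(X|Y=0) = 1.5726
  p(Y=1) = 8/27, H(X|Y=1) = 1.2988
  p(Y=2) = 8/27, H(X|Y=2) = 1.4056
H(X|Y) = 0.4074×1.5726 + 0.2963×1.2988 + 0.2963×1.4056 = 1.4420 bits


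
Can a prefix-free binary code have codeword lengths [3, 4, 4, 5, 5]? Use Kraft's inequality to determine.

Kraft inequality: Σ 2^(-l_i) ≤ 1 for prefix-free code
Calculating: 2^(-3) + 2^(-4) + 2^(-4) + 2^(-5) + 2^(-5)
= 0.125 + 0.0625 + 0.0625 + 0.03125 + 0.03125
= 0.3125
Since 0.3125 ≤ 1, prefix-free code exists


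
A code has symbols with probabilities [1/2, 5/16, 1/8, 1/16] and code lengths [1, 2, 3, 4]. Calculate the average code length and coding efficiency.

Average length L = Σ p_i × l_i = 1.7500 bits
Entropy H = 1.6494 bits
Efficiency η = H/L × 100% = 94.25%


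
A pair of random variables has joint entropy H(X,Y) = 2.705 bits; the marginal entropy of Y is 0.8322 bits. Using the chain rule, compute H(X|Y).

Chain rule: H(X,Y) = H(X|Y) + H(Y)
H(X|Y) = H(X,Y) - H(Y) = 2.705 - 0.8322 = 1.8728 bits


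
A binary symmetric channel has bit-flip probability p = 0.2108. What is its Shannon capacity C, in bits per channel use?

For BSC with error probability p:
C = 1 - H(p) where H(p) is binary entropy
H(0.2108) = -0.2108 × log₂(0.2108) - 0.7892 × log₂(0.7892)
H(p) = 0.7430
C = 1 - 0.7430 = 0.2570 bits/use


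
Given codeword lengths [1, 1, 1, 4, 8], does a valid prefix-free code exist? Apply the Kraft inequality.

Kraft inequality: Σ 2^(-l_i) ≤ 1 for prefix-free code
Calculating: 2^(-1) + 2^(-1) + 2^(-1) + 2^(-4) + 2^(-8)
= 0.5 + 0.5 + 0.5 + 0.0625 + 0.00390625
= 1.5664
Since 1.5664 > 1, prefix-free code does not exist


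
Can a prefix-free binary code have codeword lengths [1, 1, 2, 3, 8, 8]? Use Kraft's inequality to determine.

Kraft inequality: Σ 2^(-l_i) ≤ 1 for prefix-free code
Calculating: 2^(-1) + 2^(-1) + 2^(-2) + 2^(-3) + 2^(-8) + 2^(-8)
= 0.5 + 0.5 + 0.25 + 0.125 + 0.00390625 + 0.00390625
= 1.3828
Since 1.3828 > 1, prefix-free code does not exist


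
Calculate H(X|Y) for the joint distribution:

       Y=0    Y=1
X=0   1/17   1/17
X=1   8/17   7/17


H(X|Y) = Σ_y p(y) H(X|Y=y)
  p(Y=0) = 9/17, H(X|Y=0) = 0.5033
  p(Y=1) = 8/17, H(X|Y=1) = 0.5436
H(X|Y) = 0.5294×0.5033 + 0.4706×0.5436 = 0.5222 bits


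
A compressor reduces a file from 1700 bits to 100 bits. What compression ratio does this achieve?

Compression ratio = Original / Compressed
= 1700 / 100 = 17.00:1


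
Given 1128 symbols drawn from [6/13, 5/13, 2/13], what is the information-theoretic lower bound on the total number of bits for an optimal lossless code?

Entropy H = 1.4605 bits/symbol
Minimum bits = H × n = 1.4605 × 1128
= 1647.43 bits


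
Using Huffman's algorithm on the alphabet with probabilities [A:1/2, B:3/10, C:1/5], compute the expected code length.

Huffman tree construction:
Combine smallest probabilities repeatedly
Resulting codes:
  A: 0 (length 1)
  B: 11 (length 2)
  C: 10 (length 2)
Average length = Σ p(s) × length(s) = 1.5000 bits


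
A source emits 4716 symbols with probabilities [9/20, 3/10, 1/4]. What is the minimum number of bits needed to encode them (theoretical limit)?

Entropy H = 1.5395 bits/symbol
Minimum bits = H × n = 1.5395 × 4716
= 7260.24 bits


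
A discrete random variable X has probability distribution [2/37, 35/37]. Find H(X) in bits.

H(X) = -Σ p(x) log₂ p(x)
  -2/37 × log₂(2/37) = 0.2275
  -35/37 × log₂(35/37) = 0.0758
H(X) = 0.3034 bits


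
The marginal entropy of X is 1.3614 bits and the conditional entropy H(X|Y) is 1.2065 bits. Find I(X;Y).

I(X;Y) = H(X) - H(X|Y)
I(X;Y) = 1.3614 - 1.2065 = 0.1549 bits


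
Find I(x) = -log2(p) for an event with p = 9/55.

Information content I(x) = -log₂(p(x))
I = -log₂(9/55) = -log₂(0.1636)
I = 2.6114 bits


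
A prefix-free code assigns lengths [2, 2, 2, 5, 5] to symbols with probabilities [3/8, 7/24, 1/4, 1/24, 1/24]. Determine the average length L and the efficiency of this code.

Average length L = Σ p_i × l_i = 2.2500 bits
Entropy H = 1.9312 bits
Efficiency η = H/L × 100% = 85.83%


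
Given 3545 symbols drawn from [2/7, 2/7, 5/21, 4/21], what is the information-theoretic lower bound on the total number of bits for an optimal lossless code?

Entropy H = 1.9814 bits/symbol
Minimum bits = H × n = 1.9814 × 3545
= 7024.08 bits


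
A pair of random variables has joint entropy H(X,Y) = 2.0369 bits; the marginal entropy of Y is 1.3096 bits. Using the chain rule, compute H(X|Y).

Chain rule: H(X,Y) = H(X|Y) + H(Y)
H(X|Y) = H(X,Y) - H(Y) = 2.0369 - 1.3096 = 0.7273 bits


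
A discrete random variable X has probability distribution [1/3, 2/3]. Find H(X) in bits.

H(X) = -Σ p(x) log₂ p(x)
  -1/3 × log₂(1/3) = 0.5283
  -2/3 × log₂(2/3) = 0.3900
H(X) = 0.9183 bits


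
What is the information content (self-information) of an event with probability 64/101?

Information content I(x) = -log₂(p(x))
I = -log₂(64/101) = -log₂(0.6337)
I = 0.6582 bits


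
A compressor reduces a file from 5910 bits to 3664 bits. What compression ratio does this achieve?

Compression ratio = Original / Compressed
= 5910 / 3664 = 1.61:1


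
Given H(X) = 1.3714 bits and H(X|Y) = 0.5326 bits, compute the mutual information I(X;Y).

I(X;Y) = H(X) - H(X|Y)
I(X;Y) = 1.3714 - 0.5326 = 0.8388 bits


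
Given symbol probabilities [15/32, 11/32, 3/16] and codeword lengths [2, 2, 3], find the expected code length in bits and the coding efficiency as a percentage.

Average length L = Σ p_i × l_i = 2.1875 bits
Entropy H = 1.4948 bits
Efficiency η = H/L × 100% = 68.33%


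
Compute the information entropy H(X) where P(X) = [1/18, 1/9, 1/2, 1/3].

H(X) = -Σ p(x) log₂ p(x)
  -1/18 × log₂(1/18) = 0.2317
  -1/9 × log₂(1/9) = 0.3522
  -1/2 × log₂(1/2) = 0.5000
  -1/3 × log₂(1/3) = 0.5283
H(X) = 1.6122 bits


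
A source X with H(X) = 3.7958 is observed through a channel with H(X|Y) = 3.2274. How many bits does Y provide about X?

I(X;Y) = H(X) - H(X|Y)
I(X;Y) = 3.7958 - 3.2274 = 0.5684 bits


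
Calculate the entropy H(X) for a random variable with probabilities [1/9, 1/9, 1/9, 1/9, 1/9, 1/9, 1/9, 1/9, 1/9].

H(X) = -Σ p(x) log₂ p(x)
  -1/9 × log₂(1/9) = 0.3522
  -1/9 × log₂(1/9) = 0.3522
  -1/9 × log₂(1/9) = 0.3522
  -1/9 × log₂(1/9) = 0.3522
  -1/9 × log₂(1/9) = 0.3522
  -1/9 × log₂(1/9) = 0.3522
  -1/9 × log₂(1/9) = 0.3522
  -1/9 × log₂(1/9) = 0.3522
  -1/9 × log₂(1/9) = 0.3522
H(X) = 3.1699 bits


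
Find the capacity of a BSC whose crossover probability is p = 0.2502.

For BSC with error probability p:
C = 1 - H(p) where H(p) is binary entropy
H(0.2502) = -0.2502 × log₂(0.2502) - 0.7498 × log₂(0.7498)
H(p) = 0.8116
C = 1 - 0.8116 = 0.1884 bits/use


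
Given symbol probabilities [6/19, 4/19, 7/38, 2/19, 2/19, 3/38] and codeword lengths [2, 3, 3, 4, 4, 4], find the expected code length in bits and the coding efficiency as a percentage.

Average length L = Σ p_i × l_i = 2.9737 bits
Entropy H = 2.4209 bits
Efficiency η = H/L × 100% = 81.41%


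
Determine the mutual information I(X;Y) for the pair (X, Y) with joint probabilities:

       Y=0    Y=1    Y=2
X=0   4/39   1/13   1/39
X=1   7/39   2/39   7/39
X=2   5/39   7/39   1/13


H(X) = 1.5263, H(Y) = 1.5656, H(X,Y) = 2.9758
I(X;Y) = H(X) + H(Y) - H(X,Y) = 0.1161 bits


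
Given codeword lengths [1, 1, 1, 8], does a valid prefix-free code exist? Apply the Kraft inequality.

Kraft inequality: Σ 2^(-l_i) ≤ 1 for prefix-free code
Calculating: 2^(-1) + 2^(-1) + 2^(-1) + 2^(-8)
= 0.5 + 0.5 + 0.5 + 0.00390625
= 1.5039
Since 1.5039 > 1, prefix-free code does not exist


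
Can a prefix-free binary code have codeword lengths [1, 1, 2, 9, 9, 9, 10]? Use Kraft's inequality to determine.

Kraft inequality: Σ 2^(-l_i) ≤ 1 for prefix-free code
Calculating: 2^(-1) + 2^(-1) + 2^(-2) + 2^(-9) + 2^(-9) + 2^(-9) + 2^(-10)
= 0.5 + 0.5 + 0.25 + 0.001953125 + 0.001953125 + 0.001953125 + 0.0009765625
= 1.2568
Since 1.2568 > 1, prefix-free code does not exist


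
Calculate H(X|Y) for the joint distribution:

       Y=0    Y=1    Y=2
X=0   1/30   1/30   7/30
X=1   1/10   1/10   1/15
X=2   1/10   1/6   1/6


H(X|Y) = Σ_y p(y) H(X|Y=y)
  p(Y=0) = 7/30, H(X|Y=0) = 1.4488
  p(Y=1) = 3/10, H(X|Y=1) = 1.3516
  p(Y=2) = 7/15, H(X|Y=2) = 1.4316
H(X|Y) = 0.2333×1.4488 + 0.3000×1.3516 + 0.4667×1.4316 = 1.4116 bits


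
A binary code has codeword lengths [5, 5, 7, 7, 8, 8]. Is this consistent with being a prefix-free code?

Kraft inequality: Σ 2^(-l_i) ≤ 1 for prefix-free code
Calculating: 2^(-5) + 2^(-5) + 2^(-7) + 2^(-7) + 2^(-8) + 2^(-8)
= 0.03125 + 0.03125 + 0.0078125 + 0.0078125 + 0.00390625 + 0.00390625
= 0.0859
Since 0.0859 ≤ 1, prefix-free code exists


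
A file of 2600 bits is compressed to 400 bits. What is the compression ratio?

Compression ratio = Original / Compressed
= 2600 / 400 = 6.50:1


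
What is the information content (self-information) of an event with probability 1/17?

Information content I(x) = -log₂(p(x))
I = -log₂(1/17) = -log₂(0.0588)
I = 4.0875 bits


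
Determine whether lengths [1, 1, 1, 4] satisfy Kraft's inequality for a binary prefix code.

Kraft inequality: Σ 2^(-l_i) ≤ 1 for prefix-free code
Calculating: 2^(-1) + 2^(-1) + 2^(-1) + 2^(-4)
= 0.5 + 0.5 + 0.5 + 0.0625
= 1.5625
Since 1.5625 > 1, prefix-free code does not exist


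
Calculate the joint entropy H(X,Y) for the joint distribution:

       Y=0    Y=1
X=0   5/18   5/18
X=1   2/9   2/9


H(X,Y) = -Σ p(x,y) log₂ p(x,y)
  p(0,0)=5/18: -0.2778 × log₂(0.2778) = 0.5133
  p(0,1)=5/18: -0.2778 × log₂(0.2778) = 0.5133
  p(1,0)=2/9: -0.2222 × log₂(0.2222) = 0.4822
  p(1,1)=2/9: -0.2222 × log₂(0.2222) = 0.4822
H(X,Y) = 1.9911 bits


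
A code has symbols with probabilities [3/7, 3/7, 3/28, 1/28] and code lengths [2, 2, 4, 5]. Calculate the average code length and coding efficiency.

Average length L = Σ p_i × l_i = 2.3214 bits
Entropy H = 1.5647 bits
Efficiency η = H/L × 100% = 67.40%


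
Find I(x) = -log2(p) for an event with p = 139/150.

Information content I(x) = -log₂(p(x))
I = -log₂(139/150) = -log₂(0.9267)
I = 0.1099 bits


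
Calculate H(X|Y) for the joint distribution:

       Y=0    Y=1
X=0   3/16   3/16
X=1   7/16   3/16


H(X|Y) = Σ_y p(y) H(X|Y=y)
  p(Y=0) = 5/8, H(X|Y=0) = 0.8813
  p(Y=1) = 3/8, H(X|Y=1) = 1.0000
H(X|Y) = 0.6250×0.8813 + 0.3750×1.0000 = 0.9258 bits


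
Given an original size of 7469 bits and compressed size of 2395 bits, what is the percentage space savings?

Space savings = (1 - Compressed/Original) × 100%
= (1 - 2395/7469) × 100%
= 67.93%


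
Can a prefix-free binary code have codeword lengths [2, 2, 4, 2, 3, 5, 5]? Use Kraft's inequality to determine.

Kraft inequality: Σ 2^(-l_i) ≤ 1 for prefix-free code
Calculating: 2^(-2) + 2^(-2) + 2^(-4) + 2^(-2) + 2^(-3) + 2^(-5) + 2^(-5)
= 0.25 + 0.25 + 0.0625 + 0.25 + 0.125 + 0.03125 + 0.03125
= 1.0000
Since 1.0000 ≤ 1, prefix-free code exists


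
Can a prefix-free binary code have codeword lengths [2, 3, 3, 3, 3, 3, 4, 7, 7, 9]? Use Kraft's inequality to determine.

Kraft inequality: Σ 2^(-l_i) ≤ 1 for prefix-free code
Calculating: 2^(-2) + 2^(-3) + 2^(-3) + 2^(-3) + 2^(-3) + 2^(-3) + 2^(-4) + 2^(-7) + 2^(-7) + 2^(-9)
= 0.25 + 0.125 + 0.125 + 0.125 + 0.125 + 0.125 + 0.0625 + 0.0078125 + 0.0078125 + 0.001953125
= 0.9551
Since 0.9551 ≤ 1, prefix-free code exists


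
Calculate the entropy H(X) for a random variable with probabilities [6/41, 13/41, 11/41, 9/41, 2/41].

H(X) = -Σ p(x) log₂ p(x)
  -6/41 × log₂(6/41) = 0.4057
  -13/41 × log₂(13/41) = 0.5254
  -11/41 × log₂(11/41) = 0.5093
  -9/41 × log₂(9/41) = 0.4802
  -2/41 × log₂(2/41) = 0.2126
H(X) = 2.1332 bits


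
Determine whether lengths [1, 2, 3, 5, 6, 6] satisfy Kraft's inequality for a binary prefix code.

Kraft inequality: Σ 2^(-l_i) ≤ 1 for prefix-free code
Calculating: 2^(-1) + 2^(-2) + 2^(-3) + 2^(-5) + 2^(-6) + 2^(-6)
= 0.5 + 0.25 + 0.125 + 0.03125 + 0.015625 + 0.015625
= 0.9375
Since 0.9375 ≤ 1, prefix-free code exists


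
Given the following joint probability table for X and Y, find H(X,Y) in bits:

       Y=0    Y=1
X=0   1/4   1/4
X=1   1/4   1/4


H(X,Y) = -Σ p(x,y) log₂ p(x,y)
  p(0,0)=1/4: -0.2500 × log₂(0.2500) = 0.5000
  p(0,1)=1/4: -0.2500 × log₂(0.2500) = 0.5000
  p(1,0)=1/4: -0.2500 × log₂(0.2500) = 0.5000
  p(1,1)=1/4: -0.2500 × log₂(0.2500) = 0.5000
H(X,Y) = 2.0000 bits


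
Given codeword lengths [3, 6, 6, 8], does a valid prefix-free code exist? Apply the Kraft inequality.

Kraft inequality: Σ 2^(-l_i) ≤ 1 for prefix-free code
Calculating: 2^(-3) + 2^(-6) + 2^(-6) + 2^(-8)
= 0.125 + 0.015625 + 0.015625 + 0.00390625
= 0.1602
Since 0.1602 ≤ 1, prefix-free code exists


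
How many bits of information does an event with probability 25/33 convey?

Information content I(x) = -log₂(p(x))
I = -log₂(25/33) = -log₂(0.7576)
I = 0.4005 bits


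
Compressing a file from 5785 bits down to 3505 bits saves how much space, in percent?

Space savings = (1 - Compressed/Original) × 100%
= (1 - 3505/5785) × 100%
= 39.41%


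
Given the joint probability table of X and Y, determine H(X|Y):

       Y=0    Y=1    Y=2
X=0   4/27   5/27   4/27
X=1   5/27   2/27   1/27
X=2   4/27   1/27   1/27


H(X|Y) = Σ_y p(y) H(X|Y=y)
  p(Y=0) = 13/27, H(X|Y=0) = 1.5766
  p(Y=1) = 8/27, H(X|Y=1) = 1.2988
  p(Y=2) = 2/9, H(X|Y=2) = 1.2516
H(X|Y) = 0.4815×1.5766 + 0.2963×1.2988 + 0.2222×1.2516 = 1.4221 bits


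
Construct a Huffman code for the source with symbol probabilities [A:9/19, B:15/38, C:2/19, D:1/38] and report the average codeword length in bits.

Huffman tree construction:
Combine smallest probabilities repeatedly
Resulting codes:
  A: 0 (length 1)
  B: 11 (length 2)
  C: 101 (length 3)
  D: 100 (length 3)
Average length = Σ p(s) × length(s) = 1.6579 bits


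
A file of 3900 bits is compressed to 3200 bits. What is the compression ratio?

Compression ratio = Original / Compressed
= 3900 / 3200 = 1.22:1


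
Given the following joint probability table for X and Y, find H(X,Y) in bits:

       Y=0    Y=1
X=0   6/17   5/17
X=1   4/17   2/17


H(X,Y) = -Σ p(x,y) log₂ p(x,y)
  p(0,0)=6/17: -0.3529 × log₂(0.3529) = 0.5303
  p(0,1)=5/17: -0.2941 × log₂(0.2941) = 0.5193
  p(1,0)=4/17: -0.2353 × log₂(0.2353) = 0.4912
  p(1,1)=2/17: -0.1176 × log₂(0.1176) = 0.3632
H(X,Y) = 1.9040 bits


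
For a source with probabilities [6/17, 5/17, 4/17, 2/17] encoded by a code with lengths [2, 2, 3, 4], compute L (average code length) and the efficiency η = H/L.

Average length L = Σ p_i × l_i = 2.4706 bits
Entropy H = 1.9040 bits
Efficiency η = H/L × 100% = 77.07%


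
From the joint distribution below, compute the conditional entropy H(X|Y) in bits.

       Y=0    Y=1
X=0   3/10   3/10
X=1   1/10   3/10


H(X|Y) = Σ_y p(y) H(X|Y=y)
  p(Y=0) = 2/5, H(X|Y=0) = 0.8113
  p(Y=1) = 3/5, H(X|Y=1) = 1.0000
H(X|Y) = 0.4000×0.8113 + 0.6000×1.0000 = 0.9245 bits


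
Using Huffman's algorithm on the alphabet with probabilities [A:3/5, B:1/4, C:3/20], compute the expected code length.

Huffman tree construction:
Combine smallest probabilities repeatedly
Resulting codes:
  A: 1 (length 1)
  B: 01 (length 2)
  C: 00 (length 2)
Average length = Σ p(s) × length(s) = 1.4000 bits


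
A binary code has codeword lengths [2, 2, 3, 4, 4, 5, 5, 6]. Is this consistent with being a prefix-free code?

Kraft inequality: Σ 2^(-l_i) ≤ 1 for prefix-free code
Calculating: 2^(-2) + 2^(-2) + 2^(-3) + 2^(-4) + 2^(-4) + 2^(-5) + 2^(-5) + 2^(-6)
= 0.25 + 0.25 + 0.125 + 0.0625 + 0.0625 + 0.03125 + 0.03125 + 0.015625
= 0.8281
Since 0.8281 ≤ 1, prefix-free code exists


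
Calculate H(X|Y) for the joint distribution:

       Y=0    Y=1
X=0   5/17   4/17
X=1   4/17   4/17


H(X|Y) = Σ_y p(y) H(X|Y=y)
  p(Y=0) = 9/17, H(X|Y=0) = 0.9911
  p(Y=1) = 8/17, H(X|Y=1) = 1.0000
H(X|Y) = 0.5294×0.9911 + 0.4706×1.0000 = 0.9953 bits


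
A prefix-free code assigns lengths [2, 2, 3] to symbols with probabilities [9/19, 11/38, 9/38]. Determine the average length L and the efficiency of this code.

Average length L = Σ p_i × l_i = 2.2368 bits
Entropy H = 1.5205 bits
Efficiency η = H/L × 100% = 67.98%


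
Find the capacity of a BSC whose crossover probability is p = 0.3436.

For BSC with error probability p:
C = 1 - H(p) where H(p) is binary entropy
H(0.3436) = -0.3436 × log₂(0.3436) - 0.6564 × log₂(0.6564)
H(p) = 0.9282
C = 1 - 0.9282 = 0.0718 bits/use


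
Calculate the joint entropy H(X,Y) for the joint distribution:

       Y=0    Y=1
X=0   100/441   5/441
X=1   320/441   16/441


H(X,Y) = -Σ p(x,y) log₂ p(x,y)
  p(0,0)=100/441: -0.2268 × log₂(0.2268) = 0.4854
  p(0,1)=5/441: -0.0113 × log₂(0.0113) = 0.0733
  p(1,0)=320/441: -0.7256 × log₂(0.7256) = 0.3358
  p(1,1)=16/441: -0.0363 × log₂(0.0363) = 0.1736
H(X,Y) = 1.0681 bits


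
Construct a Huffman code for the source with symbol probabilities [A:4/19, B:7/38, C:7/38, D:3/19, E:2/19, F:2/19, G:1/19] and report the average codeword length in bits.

Huffman tree construction:
Combine smallest probabilities repeatedly
Resulting codes:
  A: 01 (length 2)
  B: 111 (length 3)
  C: 00 (length 2)
  D: 101 (length 3)
  E: 1101 (length 4)
  F: 100 (length 3)
  G: 1100 (length 4)
Average length = Σ p(s) × length(s) = 2.7632 bits


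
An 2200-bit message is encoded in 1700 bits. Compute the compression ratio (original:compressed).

Compression ratio = Original / Compressed
= 2200 / 1700 = 1.29:1


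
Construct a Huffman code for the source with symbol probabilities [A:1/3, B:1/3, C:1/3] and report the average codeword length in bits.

Huffman tree construction:
Combine smallest probabilities repeatedly
Resulting codes:
  A: 10 (length 2)
  B: 11 (length 2)
  C: 0 (length 1)
Average length = Σ p(s) × length(s) = 1.6667 bits


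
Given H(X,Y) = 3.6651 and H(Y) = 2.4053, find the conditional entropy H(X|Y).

Chain rule: H(X,Y) = H(X|Y) + H(Y)
H(X|Y) = H(X,Y) - H(Y) = 3.6651 - 2.4053 = 1.2598 bits


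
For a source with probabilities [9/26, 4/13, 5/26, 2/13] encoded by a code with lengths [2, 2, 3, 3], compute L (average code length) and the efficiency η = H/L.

Average length L = Σ p_i × l_i = 2.3462 bits
Entropy H = 1.9259 bits
Efficiency η = H/L × 100% = 82.09%


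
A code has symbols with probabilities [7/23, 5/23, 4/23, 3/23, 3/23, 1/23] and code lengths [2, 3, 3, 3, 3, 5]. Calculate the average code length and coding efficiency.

Average length L = Σ p_i × l_i = 2.7826 bits
Entropy H = 2.4031 bits
Efficiency η = H/L × 100% = 86.36%


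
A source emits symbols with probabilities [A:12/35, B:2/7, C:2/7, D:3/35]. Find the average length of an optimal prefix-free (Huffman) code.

Huffman tree construction:
Combine smallest probabilities repeatedly
Resulting codes:
  A: 11 (length 2)
  B: 01 (length 2)
  C: 10 (length 2)
  D: 00 (length 2)
Average length = Σ p(s) × length(s) = 2.0000 bits


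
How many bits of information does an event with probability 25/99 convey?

Information content I(x) = -log₂(p(x))
I = -log₂(25/99) = -log₂(0.2525)
I = 1.9855 bits


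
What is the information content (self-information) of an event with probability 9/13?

Information content I(x) = -log₂(p(x))
I = -log₂(9/13) = -log₂(0.6923)
I = 0.5305 bits


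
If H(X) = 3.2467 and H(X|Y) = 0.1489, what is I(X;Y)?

I(X;Y) = H(X) - H(X|Y)
I(X;Y) = 3.2467 - 0.1489 = 3.0978 bits


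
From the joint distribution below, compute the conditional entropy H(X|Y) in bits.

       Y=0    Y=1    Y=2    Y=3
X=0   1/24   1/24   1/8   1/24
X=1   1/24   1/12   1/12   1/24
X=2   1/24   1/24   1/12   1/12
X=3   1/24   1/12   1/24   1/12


H(X|Y) = Σ_y p(y) H(X|Y=y)
  p(Y=0) = 1/6, H(X|Y=0) = 2.0000
  p(Y=1) = 1/4, H(X|Y=1) = 1.9183
  p(Y=2) = 1/3, H(X|Y=2) = 1.9056
  p(Y=3) = 1/4, H(X|Y=3) = 1.9183
H(X|Y) = 0.1667×2.0000 + 0.2500×1.9183 + 0.3333×1.9056 + 0.2500×1.9183 = 1.9277 bits


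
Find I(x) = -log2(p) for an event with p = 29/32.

Information content I(x) = -log₂(p(x))
I = -log₂(29/32) = -log₂(0.9062)
I = 0.1420 bits


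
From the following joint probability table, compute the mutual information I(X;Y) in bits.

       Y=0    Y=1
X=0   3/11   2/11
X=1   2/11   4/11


H(X) = 0.9940, H(Y) = 0.9940, H(X,Y) = 1.9363
I(X;Y) = H(X) + H(Y) - H(X,Y) = 0.0518 bits


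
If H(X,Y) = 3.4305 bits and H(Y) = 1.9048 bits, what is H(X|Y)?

Chain rule: H(X,Y) = H(X|Y) + H(Y)
H(X|Y) = H(X,Y) - H(Y) = 3.4305 - 1.9048 = 1.5257 bits


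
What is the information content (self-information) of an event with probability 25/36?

Information content I(x) = -log₂(p(x))
I = -log₂(25/36) = -log₂(0.6944)
I = 0.5261 bits


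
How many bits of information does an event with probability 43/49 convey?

Information content I(x) = -log₂(p(x))
I = -log₂(43/49) = -log₂(0.8776)
I = 0.1884 bits


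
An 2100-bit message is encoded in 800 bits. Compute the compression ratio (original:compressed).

Compression ratio = Original / Compressed
= 2100 / 800 = 2.62:1


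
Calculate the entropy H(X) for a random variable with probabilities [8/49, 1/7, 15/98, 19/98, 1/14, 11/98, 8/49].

H(X) = -Σ p(x) log₂ p(x)
  -8/49 × log₂(8/49) = 0.4269
  -1/7 × log₂(1/7) = 0.4011
  -15/98 × log₂(15/98) = 0.4145
  -19/98 × log₂(19/98) = 0.4589
  -1/14 × log₂(1/14) = 0.2720
  -11/98 × log₂(11/98) = 0.3542
  -8/49 × log₂(8/49) = 0.4269
H(X) = 2.7543 bits


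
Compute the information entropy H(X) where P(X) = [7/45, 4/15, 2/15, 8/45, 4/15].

H(X) = -Σ p(x) log₂ p(x)
  -7/45 × log₂(7/45) = 0.4176
  -4/15 × log₂(4/15) = 0.5085
  -2/15 × log₂(2/15) = 0.3876
  -8/45 × log₂(8/45) = 0.4430
  -4/15 × log₂(4/15) = 0.5085
H(X) = 2.2652 bits


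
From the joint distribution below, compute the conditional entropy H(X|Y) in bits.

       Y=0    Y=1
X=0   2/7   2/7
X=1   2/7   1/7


H(X|Y) = Σ_y p(y) H(X|Y=y)
  p(Y=0) = 4/7, H(X|Y=0) = 1.0000
  p(Y=1) = 3/7, H(X|Y=1) = 0.9183
H(X|Y) = 0.5714×1.0000 + 0.4286×0.9183 = 0.9650 bits


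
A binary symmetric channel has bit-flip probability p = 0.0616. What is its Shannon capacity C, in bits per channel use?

For BSC with error probability p:
C = 1 - H(p) where H(p) is binary entropy
H(0.0616) = -0.0616 × log₂(0.0616) - 0.9384 × log₂(0.9384)
H(p) = 0.3338
C = 1 - 0.3338 = 0.6662 bits/use


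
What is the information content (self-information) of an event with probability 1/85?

Information content I(x) = -log₂(p(x))
I = -log₂(1/85) = -log₂(0.0118)
I = 6.4094 bits


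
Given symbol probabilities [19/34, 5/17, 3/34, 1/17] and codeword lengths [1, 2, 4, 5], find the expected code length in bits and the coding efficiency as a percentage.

Average length L = Σ p_i × l_i = 1.7941 bits
Entropy H = 1.5379 bits
Efficiency η = H/L × 100% = 85.72%


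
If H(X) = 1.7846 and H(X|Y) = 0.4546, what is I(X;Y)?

I(X;Y) = H(X) - H(X|Y)
I(X;Y) = 1.7846 - 0.4546 = 1.33 bits


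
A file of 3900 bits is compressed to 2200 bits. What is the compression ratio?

Compression ratio = Original / Compressed
= 3900 / 2200 = 1.77:1


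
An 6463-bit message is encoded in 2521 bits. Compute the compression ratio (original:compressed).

Compression ratio = Original / Compressed
= 6463 / 2521 = 2.56:1


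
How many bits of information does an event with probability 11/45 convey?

Information content I(x) = -log₂(p(x))
I = -log₂(11/45) = -log₂(0.2444)
I = 2.0324 bits
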